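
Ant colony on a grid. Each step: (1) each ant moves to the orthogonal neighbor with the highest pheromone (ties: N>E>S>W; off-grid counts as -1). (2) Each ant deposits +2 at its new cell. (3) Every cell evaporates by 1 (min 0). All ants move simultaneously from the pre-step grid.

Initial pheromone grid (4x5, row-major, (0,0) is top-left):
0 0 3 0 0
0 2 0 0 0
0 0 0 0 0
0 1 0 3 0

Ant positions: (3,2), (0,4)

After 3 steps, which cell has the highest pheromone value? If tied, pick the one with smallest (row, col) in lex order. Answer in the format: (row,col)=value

Step 1: ant0:(3,2)->E->(3,3) | ant1:(0,4)->S->(1,4)
  grid max=4 at (3,3)
Step 2: ant0:(3,3)->N->(2,3) | ant1:(1,4)->N->(0,4)
  grid max=3 at (3,3)
Step 3: ant0:(2,3)->S->(3,3) | ant1:(0,4)->S->(1,4)
  grid max=4 at (3,3)
Final grid:
  0 0 0 0 0
  0 0 0 0 1
  0 0 0 0 0
  0 0 0 4 0
Max pheromone 4 at (3,3)

Answer: (3,3)=4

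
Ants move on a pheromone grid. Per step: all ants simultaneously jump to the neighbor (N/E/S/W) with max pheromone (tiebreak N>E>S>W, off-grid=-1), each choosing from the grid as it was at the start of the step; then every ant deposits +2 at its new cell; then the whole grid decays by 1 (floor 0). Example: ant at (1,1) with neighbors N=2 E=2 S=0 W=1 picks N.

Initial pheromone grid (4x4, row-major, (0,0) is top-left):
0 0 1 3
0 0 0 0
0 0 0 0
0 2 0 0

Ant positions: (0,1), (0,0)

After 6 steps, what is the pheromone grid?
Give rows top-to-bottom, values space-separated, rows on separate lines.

After step 1: ants at (0,2),(0,1)
  0 1 2 2
  0 0 0 0
  0 0 0 0
  0 1 0 0
After step 2: ants at (0,3),(0,2)
  0 0 3 3
  0 0 0 0
  0 0 0 0
  0 0 0 0
After step 3: ants at (0,2),(0,3)
  0 0 4 4
  0 0 0 0
  0 0 0 0
  0 0 0 0
After step 4: ants at (0,3),(0,2)
  0 0 5 5
  0 0 0 0
  0 0 0 0
  0 0 0 0
After step 5: ants at (0,2),(0,3)
  0 0 6 6
  0 0 0 0
  0 0 0 0
  0 0 0 0
After step 6: ants at (0,3),(0,2)
  0 0 7 7
  0 0 0 0
  0 0 0 0
  0 0 0 0

0 0 7 7
0 0 0 0
0 0 0 0
0 0 0 0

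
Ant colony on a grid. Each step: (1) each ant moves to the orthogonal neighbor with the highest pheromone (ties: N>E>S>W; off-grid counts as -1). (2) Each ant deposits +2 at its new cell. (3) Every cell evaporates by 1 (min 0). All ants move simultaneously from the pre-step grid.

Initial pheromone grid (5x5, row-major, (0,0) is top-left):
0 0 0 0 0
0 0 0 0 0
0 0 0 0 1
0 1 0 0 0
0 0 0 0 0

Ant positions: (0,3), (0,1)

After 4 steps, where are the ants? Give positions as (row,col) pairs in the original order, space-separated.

Step 1: ant0:(0,3)->E->(0,4) | ant1:(0,1)->E->(0,2)
  grid max=1 at (0,2)
Step 2: ant0:(0,4)->S->(1,4) | ant1:(0,2)->E->(0,3)
  grid max=1 at (0,3)
Step 3: ant0:(1,4)->N->(0,4) | ant1:(0,3)->E->(0,4)
  grid max=3 at (0,4)
Step 4: ant0:(0,4)->S->(1,4) | ant1:(0,4)->S->(1,4)
  grid max=3 at (1,4)

(1,4) (1,4)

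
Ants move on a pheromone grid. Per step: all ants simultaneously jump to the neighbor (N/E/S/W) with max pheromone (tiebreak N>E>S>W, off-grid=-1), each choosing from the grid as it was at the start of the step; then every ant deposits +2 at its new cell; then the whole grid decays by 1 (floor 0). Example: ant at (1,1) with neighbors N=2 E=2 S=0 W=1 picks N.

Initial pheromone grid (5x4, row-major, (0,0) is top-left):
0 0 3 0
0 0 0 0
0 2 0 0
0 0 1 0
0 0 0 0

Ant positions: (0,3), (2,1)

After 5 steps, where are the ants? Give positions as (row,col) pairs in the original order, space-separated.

Step 1: ant0:(0,3)->W->(0,2) | ant1:(2,1)->N->(1,1)
  grid max=4 at (0,2)
Step 2: ant0:(0,2)->E->(0,3) | ant1:(1,1)->S->(2,1)
  grid max=3 at (0,2)
Step 3: ant0:(0,3)->W->(0,2) | ant1:(2,1)->N->(1,1)
  grid max=4 at (0,2)
Step 4: ant0:(0,2)->E->(0,3) | ant1:(1,1)->S->(2,1)
  grid max=3 at (0,2)
Step 5: ant0:(0,3)->W->(0,2) | ant1:(2,1)->N->(1,1)
  grid max=4 at (0,2)

(0,2) (1,1)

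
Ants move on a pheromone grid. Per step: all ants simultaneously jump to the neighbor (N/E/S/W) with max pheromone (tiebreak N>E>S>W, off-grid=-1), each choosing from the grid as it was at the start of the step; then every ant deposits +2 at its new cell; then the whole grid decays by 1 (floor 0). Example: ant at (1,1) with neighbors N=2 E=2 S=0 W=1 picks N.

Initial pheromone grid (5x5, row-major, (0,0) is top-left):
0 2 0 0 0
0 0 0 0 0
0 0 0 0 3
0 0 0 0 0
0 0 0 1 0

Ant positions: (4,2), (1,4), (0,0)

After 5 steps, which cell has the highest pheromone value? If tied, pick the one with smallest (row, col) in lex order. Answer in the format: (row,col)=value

Step 1: ant0:(4,2)->E->(4,3) | ant1:(1,4)->S->(2,4) | ant2:(0,0)->E->(0,1)
  grid max=4 at (2,4)
Step 2: ant0:(4,3)->N->(3,3) | ant1:(2,4)->N->(1,4) | ant2:(0,1)->E->(0,2)
  grid max=3 at (2,4)
Step 3: ant0:(3,3)->S->(4,3) | ant1:(1,4)->S->(2,4) | ant2:(0,2)->W->(0,1)
  grid max=4 at (2,4)
Step 4: ant0:(4,3)->N->(3,3) | ant1:(2,4)->N->(1,4) | ant2:(0,1)->E->(0,2)
  grid max=3 at (2,4)
Step 5: ant0:(3,3)->S->(4,3) | ant1:(1,4)->S->(2,4) | ant2:(0,2)->W->(0,1)
  grid max=4 at (2,4)
Final grid:
  0 3 0 0 0
  0 0 0 0 0
  0 0 0 0 4
  0 0 0 0 0
  0 0 0 2 0
Max pheromone 4 at (2,4)

Answer: (2,4)=4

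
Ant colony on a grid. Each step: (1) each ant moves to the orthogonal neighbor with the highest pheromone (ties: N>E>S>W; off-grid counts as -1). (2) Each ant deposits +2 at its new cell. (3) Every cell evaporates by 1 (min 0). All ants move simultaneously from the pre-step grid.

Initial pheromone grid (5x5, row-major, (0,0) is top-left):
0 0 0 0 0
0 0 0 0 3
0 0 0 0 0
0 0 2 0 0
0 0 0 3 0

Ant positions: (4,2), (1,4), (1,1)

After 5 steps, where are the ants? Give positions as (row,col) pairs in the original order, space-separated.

Step 1: ant0:(4,2)->E->(4,3) | ant1:(1,4)->N->(0,4) | ant2:(1,1)->N->(0,1)
  grid max=4 at (4,3)
Step 2: ant0:(4,3)->N->(3,3) | ant1:(0,4)->S->(1,4) | ant2:(0,1)->E->(0,2)
  grid max=3 at (1,4)
Step 3: ant0:(3,3)->S->(4,3) | ant1:(1,4)->N->(0,4) | ant2:(0,2)->E->(0,3)
  grid max=4 at (4,3)
Step 4: ant0:(4,3)->N->(3,3) | ant1:(0,4)->S->(1,4) | ant2:(0,3)->E->(0,4)
  grid max=3 at (1,4)
Step 5: ant0:(3,3)->S->(4,3) | ant1:(1,4)->N->(0,4) | ant2:(0,4)->S->(1,4)
  grid max=4 at (1,4)

(4,3) (0,4) (1,4)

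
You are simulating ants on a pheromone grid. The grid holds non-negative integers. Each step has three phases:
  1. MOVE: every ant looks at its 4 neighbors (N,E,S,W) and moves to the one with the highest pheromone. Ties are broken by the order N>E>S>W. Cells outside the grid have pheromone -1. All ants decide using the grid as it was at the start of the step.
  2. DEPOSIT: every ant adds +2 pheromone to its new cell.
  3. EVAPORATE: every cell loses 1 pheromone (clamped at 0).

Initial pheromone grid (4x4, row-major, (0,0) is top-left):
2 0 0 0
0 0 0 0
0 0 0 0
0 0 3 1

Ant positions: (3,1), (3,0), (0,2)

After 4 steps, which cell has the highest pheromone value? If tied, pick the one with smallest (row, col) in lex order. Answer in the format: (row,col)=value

Answer: (3,2)=3

Derivation:
Step 1: ant0:(3,1)->E->(3,2) | ant1:(3,0)->N->(2,0) | ant2:(0,2)->E->(0,3)
  grid max=4 at (3,2)
Step 2: ant0:(3,2)->N->(2,2) | ant1:(2,0)->N->(1,0) | ant2:(0,3)->S->(1,3)
  grid max=3 at (3,2)
Step 3: ant0:(2,2)->S->(3,2) | ant1:(1,0)->N->(0,0) | ant2:(1,3)->N->(0,3)
  grid max=4 at (3,2)
Step 4: ant0:(3,2)->N->(2,2) | ant1:(0,0)->E->(0,1) | ant2:(0,3)->S->(1,3)
  grid max=3 at (3,2)
Final grid:
  0 1 0 0
  0 0 0 1
  0 0 1 0
  0 0 3 0
Max pheromone 3 at (3,2)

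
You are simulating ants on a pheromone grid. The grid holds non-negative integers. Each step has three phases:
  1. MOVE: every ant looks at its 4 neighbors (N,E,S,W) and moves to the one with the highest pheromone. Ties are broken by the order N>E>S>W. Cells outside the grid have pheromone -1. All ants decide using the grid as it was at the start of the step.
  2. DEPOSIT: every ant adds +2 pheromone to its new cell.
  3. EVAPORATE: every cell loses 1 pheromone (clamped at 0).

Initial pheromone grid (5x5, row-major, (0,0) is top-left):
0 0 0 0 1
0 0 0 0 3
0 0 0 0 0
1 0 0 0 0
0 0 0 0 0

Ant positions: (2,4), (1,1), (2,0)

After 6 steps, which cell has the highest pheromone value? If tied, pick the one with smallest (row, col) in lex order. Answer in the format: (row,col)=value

Step 1: ant0:(2,4)->N->(1,4) | ant1:(1,1)->N->(0,1) | ant2:(2,0)->S->(3,0)
  grid max=4 at (1,4)
Step 2: ant0:(1,4)->N->(0,4) | ant1:(0,1)->E->(0,2) | ant2:(3,0)->N->(2,0)
  grid max=3 at (1,4)
Step 3: ant0:(0,4)->S->(1,4) | ant1:(0,2)->E->(0,3) | ant2:(2,0)->S->(3,0)
  grid max=4 at (1,4)
Step 4: ant0:(1,4)->N->(0,4) | ant1:(0,3)->E->(0,4) | ant2:(3,0)->N->(2,0)
  grid max=3 at (0,4)
Step 5: ant0:(0,4)->S->(1,4) | ant1:(0,4)->S->(1,4) | ant2:(2,0)->S->(3,0)
  grid max=6 at (1,4)
Step 6: ant0:(1,4)->N->(0,4) | ant1:(1,4)->N->(0,4) | ant2:(3,0)->N->(2,0)
  grid max=5 at (0,4)
Final grid:
  0 0 0 0 5
  0 0 0 0 5
  1 0 0 0 0
  1 0 0 0 0
  0 0 0 0 0
Max pheromone 5 at (0,4)

Answer: (0,4)=5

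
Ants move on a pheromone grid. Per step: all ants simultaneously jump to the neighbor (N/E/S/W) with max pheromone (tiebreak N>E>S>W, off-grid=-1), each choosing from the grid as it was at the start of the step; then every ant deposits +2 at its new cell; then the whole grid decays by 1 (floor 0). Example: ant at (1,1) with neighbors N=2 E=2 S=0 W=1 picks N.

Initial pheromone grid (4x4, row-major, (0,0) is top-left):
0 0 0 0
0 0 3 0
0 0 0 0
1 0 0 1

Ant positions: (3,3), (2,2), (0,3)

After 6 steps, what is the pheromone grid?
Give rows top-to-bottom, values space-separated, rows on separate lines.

After step 1: ants at (2,3),(1,2),(1,3)
  0 0 0 0
  0 0 4 1
  0 0 0 1
  0 0 0 0
After step 2: ants at (1,3),(1,3),(1,2)
  0 0 0 0
  0 0 5 4
  0 0 0 0
  0 0 0 0
After step 3: ants at (1,2),(1,2),(1,3)
  0 0 0 0
  0 0 8 5
  0 0 0 0
  0 0 0 0
After step 4: ants at (1,3),(1,3),(1,2)
  0 0 0 0
  0 0 9 8
  0 0 0 0
  0 0 0 0
After step 5: ants at (1,2),(1,2),(1,3)
  0 0 0 0
  0 0 12 9
  0 0 0 0
  0 0 0 0
After step 6: ants at (1,3),(1,3),(1,2)
  0 0 0 0
  0 0 13 12
  0 0 0 0
  0 0 0 0

0 0 0 0
0 0 13 12
0 0 0 0
0 0 0 0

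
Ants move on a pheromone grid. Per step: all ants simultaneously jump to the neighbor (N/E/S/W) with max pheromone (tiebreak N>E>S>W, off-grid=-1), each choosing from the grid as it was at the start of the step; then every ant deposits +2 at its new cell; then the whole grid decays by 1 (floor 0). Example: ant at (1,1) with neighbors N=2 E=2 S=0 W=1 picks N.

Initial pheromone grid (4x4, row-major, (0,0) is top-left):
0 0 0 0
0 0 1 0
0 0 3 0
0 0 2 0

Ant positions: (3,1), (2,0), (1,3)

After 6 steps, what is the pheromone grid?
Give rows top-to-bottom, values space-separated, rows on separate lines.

After step 1: ants at (3,2),(1,0),(1,2)
  0 0 0 0
  1 0 2 0
  0 0 2 0
  0 0 3 0
After step 2: ants at (2,2),(0,0),(2,2)
  1 0 0 0
  0 0 1 0
  0 0 5 0
  0 0 2 0
After step 3: ants at (3,2),(0,1),(3,2)
  0 1 0 0
  0 0 0 0
  0 0 4 0
  0 0 5 0
After step 4: ants at (2,2),(0,2),(2,2)
  0 0 1 0
  0 0 0 0
  0 0 7 0
  0 0 4 0
After step 5: ants at (3,2),(0,3),(3,2)
  0 0 0 1
  0 0 0 0
  0 0 6 0
  0 0 7 0
After step 6: ants at (2,2),(1,3),(2,2)
  0 0 0 0
  0 0 0 1
  0 0 9 0
  0 0 6 0

0 0 0 0
0 0 0 1
0 0 9 0
0 0 6 0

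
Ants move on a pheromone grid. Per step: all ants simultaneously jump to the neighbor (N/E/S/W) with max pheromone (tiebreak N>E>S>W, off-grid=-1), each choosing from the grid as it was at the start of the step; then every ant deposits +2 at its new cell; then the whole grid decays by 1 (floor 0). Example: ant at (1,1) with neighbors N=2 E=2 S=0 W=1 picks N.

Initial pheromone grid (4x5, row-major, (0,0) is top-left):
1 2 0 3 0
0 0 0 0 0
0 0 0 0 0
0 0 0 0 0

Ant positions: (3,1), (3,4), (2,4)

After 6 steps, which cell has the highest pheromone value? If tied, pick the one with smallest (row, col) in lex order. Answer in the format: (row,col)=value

Answer: (1,4)=6

Derivation:
Step 1: ant0:(3,1)->N->(2,1) | ant1:(3,4)->N->(2,4) | ant2:(2,4)->N->(1,4)
  grid max=2 at (0,3)
Step 2: ant0:(2,1)->N->(1,1) | ant1:(2,4)->N->(1,4) | ant2:(1,4)->S->(2,4)
  grid max=2 at (1,4)
Step 3: ant0:(1,1)->N->(0,1) | ant1:(1,4)->S->(2,4) | ant2:(2,4)->N->(1,4)
  grid max=3 at (1,4)
Step 4: ant0:(0,1)->E->(0,2) | ant1:(2,4)->N->(1,4) | ant2:(1,4)->S->(2,4)
  grid max=4 at (1,4)
Step 5: ant0:(0,2)->E->(0,3) | ant1:(1,4)->S->(2,4) | ant2:(2,4)->N->(1,4)
  grid max=5 at (1,4)
Step 6: ant0:(0,3)->E->(0,4) | ant1:(2,4)->N->(1,4) | ant2:(1,4)->S->(2,4)
  grid max=6 at (1,4)
Final grid:
  0 0 0 0 1
  0 0 0 0 6
  0 0 0 0 6
  0 0 0 0 0
Max pheromone 6 at (1,4)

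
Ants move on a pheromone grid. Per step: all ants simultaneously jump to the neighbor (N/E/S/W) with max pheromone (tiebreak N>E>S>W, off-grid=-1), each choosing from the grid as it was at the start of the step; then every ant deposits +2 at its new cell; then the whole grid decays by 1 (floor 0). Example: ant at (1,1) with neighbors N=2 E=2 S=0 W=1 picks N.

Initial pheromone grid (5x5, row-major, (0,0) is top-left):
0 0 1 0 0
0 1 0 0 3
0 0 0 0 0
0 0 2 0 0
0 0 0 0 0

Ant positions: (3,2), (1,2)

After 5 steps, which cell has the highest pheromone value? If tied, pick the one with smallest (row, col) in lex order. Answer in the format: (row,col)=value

Answer: (0,2)=2

Derivation:
Step 1: ant0:(3,2)->N->(2,2) | ant1:(1,2)->N->(0,2)
  grid max=2 at (0,2)
Step 2: ant0:(2,2)->S->(3,2) | ant1:(0,2)->E->(0,3)
  grid max=2 at (3,2)
Step 3: ant0:(3,2)->N->(2,2) | ant1:(0,3)->W->(0,2)
  grid max=2 at (0,2)
Step 4: ant0:(2,2)->S->(3,2) | ant1:(0,2)->E->(0,3)
  grid max=2 at (3,2)
Step 5: ant0:(3,2)->N->(2,2) | ant1:(0,3)->W->(0,2)
  grid max=2 at (0,2)
Final grid:
  0 0 2 0 0
  0 0 0 0 0
  0 0 1 0 0
  0 0 1 0 0
  0 0 0 0 0
Max pheromone 2 at (0,2)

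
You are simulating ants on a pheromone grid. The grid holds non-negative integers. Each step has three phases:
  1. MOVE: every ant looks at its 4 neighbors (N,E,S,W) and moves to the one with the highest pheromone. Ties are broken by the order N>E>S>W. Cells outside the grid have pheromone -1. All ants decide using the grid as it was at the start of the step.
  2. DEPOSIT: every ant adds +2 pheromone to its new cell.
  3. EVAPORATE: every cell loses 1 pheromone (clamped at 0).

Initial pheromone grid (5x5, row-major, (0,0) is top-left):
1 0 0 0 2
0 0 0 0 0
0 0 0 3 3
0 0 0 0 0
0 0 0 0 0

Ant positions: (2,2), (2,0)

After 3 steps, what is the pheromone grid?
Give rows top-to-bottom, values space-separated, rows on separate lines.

After step 1: ants at (2,3),(1,0)
  0 0 0 0 1
  1 0 0 0 0
  0 0 0 4 2
  0 0 0 0 0
  0 0 0 0 0
After step 2: ants at (2,4),(0,0)
  1 0 0 0 0
  0 0 0 0 0
  0 0 0 3 3
  0 0 0 0 0
  0 0 0 0 0
After step 3: ants at (2,3),(0,1)
  0 1 0 0 0
  0 0 0 0 0
  0 0 0 4 2
  0 0 0 0 0
  0 0 0 0 0

0 1 0 0 0
0 0 0 0 0
0 0 0 4 2
0 0 0 0 0
0 0 0 0 0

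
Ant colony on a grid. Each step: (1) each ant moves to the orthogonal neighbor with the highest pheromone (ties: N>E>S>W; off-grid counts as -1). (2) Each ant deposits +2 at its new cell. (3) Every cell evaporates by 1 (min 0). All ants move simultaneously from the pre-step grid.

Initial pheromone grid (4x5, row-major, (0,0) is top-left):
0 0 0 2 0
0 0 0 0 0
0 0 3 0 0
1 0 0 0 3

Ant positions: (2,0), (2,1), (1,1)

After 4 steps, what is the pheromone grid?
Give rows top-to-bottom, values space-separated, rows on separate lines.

After step 1: ants at (3,0),(2,2),(0,1)
  0 1 0 1 0
  0 0 0 0 0
  0 0 4 0 0
  2 0 0 0 2
After step 2: ants at (2,0),(1,2),(0,2)
  0 0 1 0 0
  0 0 1 0 0
  1 0 3 0 0
  1 0 0 0 1
After step 3: ants at (3,0),(2,2),(1,2)
  0 0 0 0 0
  0 0 2 0 0
  0 0 4 0 0
  2 0 0 0 0
After step 4: ants at (2,0),(1,2),(2,2)
  0 0 0 0 0
  0 0 3 0 0
  1 0 5 0 0
  1 0 0 0 0

0 0 0 0 0
0 0 3 0 0
1 0 5 0 0
1 0 0 0 0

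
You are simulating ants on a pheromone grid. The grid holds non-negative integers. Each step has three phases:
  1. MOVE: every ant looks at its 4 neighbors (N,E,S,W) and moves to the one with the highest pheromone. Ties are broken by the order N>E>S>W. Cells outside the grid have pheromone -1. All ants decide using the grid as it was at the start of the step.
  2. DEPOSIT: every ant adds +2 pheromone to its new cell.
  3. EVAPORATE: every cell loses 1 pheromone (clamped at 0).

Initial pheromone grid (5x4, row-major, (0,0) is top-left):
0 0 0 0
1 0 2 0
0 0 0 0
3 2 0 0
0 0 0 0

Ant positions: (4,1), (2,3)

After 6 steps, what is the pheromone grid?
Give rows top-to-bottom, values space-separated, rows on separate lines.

After step 1: ants at (3,1),(1,3)
  0 0 0 0
  0 0 1 1
  0 0 0 0
  2 3 0 0
  0 0 0 0
After step 2: ants at (3,0),(1,2)
  0 0 0 0
  0 0 2 0
  0 0 0 0
  3 2 0 0
  0 0 0 0
After step 3: ants at (3,1),(0,2)
  0 0 1 0
  0 0 1 0
  0 0 0 0
  2 3 0 0
  0 0 0 0
After step 4: ants at (3,0),(1,2)
  0 0 0 0
  0 0 2 0
  0 0 0 0
  3 2 0 0
  0 0 0 0
After step 5: ants at (3,1),(0,2)
  0 0 1 0
  0 0 1 0
  0 0 0 0
  2 3 0 0
  0 0 0 0
After step 6: ants at (3,0),(1,2)
  0 0 0 0
  0 0 2 0
  0 0 0 0
  3 2 0 0
  0 0 0 0

0 0 0 0
0 0 2 0
0 0 0 0
3 2 0 0
0 0 0 0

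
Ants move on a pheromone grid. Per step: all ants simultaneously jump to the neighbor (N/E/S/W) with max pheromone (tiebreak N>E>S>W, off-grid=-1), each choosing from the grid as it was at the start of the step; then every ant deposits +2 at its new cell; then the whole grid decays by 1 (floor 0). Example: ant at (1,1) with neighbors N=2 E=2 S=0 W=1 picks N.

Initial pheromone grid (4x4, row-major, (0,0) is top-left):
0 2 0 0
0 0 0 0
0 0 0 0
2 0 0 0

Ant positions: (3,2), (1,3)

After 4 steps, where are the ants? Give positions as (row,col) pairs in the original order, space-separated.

Step 1: ant0:(3,2)->N->(2,2) | ant1:(1,3)->N->(0,3)
  grid max=1 at (0,1)
Step 2: ant0:(2,2)->N->(1,2) | ant1:(0,3)->S->(1,3)
  grid max=1 at (1,2)
Step 3: ant0:(1,2)->E->(1,3) | ant1:(1,3)->W->(1,2)
  grid max=2 at (1,2)
Step 4: ant0:(1,3)->W->(1,2) | ant1:(1,2)->E->(1,3)
  grid max=3 at (1,2)

(1,2) (1,3)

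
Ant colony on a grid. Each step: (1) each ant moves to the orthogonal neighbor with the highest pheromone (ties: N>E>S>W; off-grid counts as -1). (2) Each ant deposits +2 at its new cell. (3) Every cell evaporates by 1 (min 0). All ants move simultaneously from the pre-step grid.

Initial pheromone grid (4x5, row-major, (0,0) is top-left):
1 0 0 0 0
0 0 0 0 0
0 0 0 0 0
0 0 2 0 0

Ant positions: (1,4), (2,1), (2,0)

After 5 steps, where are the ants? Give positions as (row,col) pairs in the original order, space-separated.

Step 1: ant0:(1,4)->N->(0,4) | ant1:(2,1)->N->(1,1) | ant2:(2,0)->N->(1,0)
  grid max=1 at (0,4)
Step 2: ant0:(0,4)->S->(1,4) | ant1:(1,1)->W->(1,0) | ant2:(1,0)->E->(1,1)
  grid max=2 at (1,0)
Step 3: ant0:(1,4)->N->(0,4) | ant1:(1,0)->E->(1,1) | ant2:(1,1)->W->(1,0)
  grid max=3 at (1,0)
Step 4: ant0:(0,4)->S->(1,4) | ant1:(1,1)->W->(1,0) | ant2:(1,0)->E->(1,1)
  grid max=4 at (1,0)
Step 5: ant0:(1,4)->N->(0,4) | ant1:(1,0)->E->(1,1) | ant2:(1,1)->W->(1,0)
  grid max=5 at (1,0)

(0,4) (1,1) (1,0)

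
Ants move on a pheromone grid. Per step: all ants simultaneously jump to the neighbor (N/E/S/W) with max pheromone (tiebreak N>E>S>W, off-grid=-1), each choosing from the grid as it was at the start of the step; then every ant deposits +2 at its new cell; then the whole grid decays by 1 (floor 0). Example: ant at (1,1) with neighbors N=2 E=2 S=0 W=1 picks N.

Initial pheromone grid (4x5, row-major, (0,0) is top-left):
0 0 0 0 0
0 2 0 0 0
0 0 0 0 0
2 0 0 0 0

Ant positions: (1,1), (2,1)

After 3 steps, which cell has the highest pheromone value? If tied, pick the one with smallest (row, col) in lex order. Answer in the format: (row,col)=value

Answer: (1,1)=5

Derivation:
Step 1: ant0:(1,1)->N->(0,1) | ant1:(2,1)->N->(1,1)
  grid max=3 at (1,1)
Step 2: ant0:(0,1)->S->(1,1) | ant1:(1,1)->N->(0,1)
  grid max=4 at (1,1)
Step 3: ant0:(1,1)->N->(0,1) | ant1:(0,1)->S->(1,1)
  grid max=5 at (1,1)
Final grid:
  0 3 0 0 0
  0 5 0 0 0
  0 0 0 0 0
  0 0 0 0 0
Max pheromone 5 at (1,1)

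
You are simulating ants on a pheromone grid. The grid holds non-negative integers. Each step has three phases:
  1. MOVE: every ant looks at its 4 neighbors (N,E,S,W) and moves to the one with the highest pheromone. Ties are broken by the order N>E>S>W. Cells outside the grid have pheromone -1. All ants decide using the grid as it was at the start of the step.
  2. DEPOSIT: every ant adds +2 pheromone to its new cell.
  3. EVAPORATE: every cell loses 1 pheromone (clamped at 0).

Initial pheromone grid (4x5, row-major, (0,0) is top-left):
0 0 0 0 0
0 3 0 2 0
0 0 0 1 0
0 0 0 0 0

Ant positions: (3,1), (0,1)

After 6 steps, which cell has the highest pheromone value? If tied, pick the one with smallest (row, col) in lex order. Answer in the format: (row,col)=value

Step 1: ant0:(3,1)->N->(2,1) | ant1:(0,1)->S->(1,1)
  grid max=4 at (1,1)
Step 2: ant0:(2,1)->N->(1,1) | ant1:(1,1)->S->(2,1)
  grid max=5 at (1,1)
Step 3: ant0:(1,1)->S->(2,1) | ant1:(2,1)->N->(1,1)
  grid max=6 at (1,1)
Step 4: ant0:(2,1)->N->(1,1) | ant1:(1,1)->S->(2,1)
  grid max=7 at (1,1)
Step 5: ant0:(1,1)->S->(2,1) | ant1:(2,1)->N->(1,1)
  grid max=8 at (1,1)
Step 6: ant0:(2,1)->N->(1,1) | ant1:(1,1)->S->(2,1)
  grid max=9 at (1,1)
Final grid:
  0 0 0 0 0
  0 9 0 0 0
  0 6 0 0 0
  0 0 0 0 0
Max pheromone 9 at (1,1)

Answer: (1,1)=9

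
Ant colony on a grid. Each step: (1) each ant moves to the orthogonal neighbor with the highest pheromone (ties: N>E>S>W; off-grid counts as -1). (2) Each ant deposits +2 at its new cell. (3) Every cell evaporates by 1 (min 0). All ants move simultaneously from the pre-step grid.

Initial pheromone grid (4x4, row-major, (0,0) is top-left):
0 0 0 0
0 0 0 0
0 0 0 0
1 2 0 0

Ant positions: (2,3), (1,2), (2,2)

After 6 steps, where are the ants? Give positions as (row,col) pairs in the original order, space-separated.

Step 1: ant0:(2,3)->N->(1,3) | ant1:(1,2)->N->(0,2) | ant2:(2,2)->N->(1,2)
  grid max=1 at (0,2)
Step 2: ant0:(1,3)->W->(1,2) | ant1:(0,2)->S->(1,2) | ant2:(1,2)->N->(0,2)
  grid max=4 at (1,2)
Step 3: ant0:(1,2)->N->(0,2) | ant1:(1,2)->N->(0,2) | ant2:(0,2)->S->(1,2)
  grid max=5 at (0,2)
Step 4: ant0:(0,2)->S->(1,2) | ant1:(0,2)->S->(1,2) | ant2:(1,2)->N->(0,2)
  grid max=8 at (1,2)
Step 5: ant0:(1,2)->N->(0,2) | ant1:(1,2)->N->(0,2) | ant2:(0,2)->S->(1,2)
  grid max=9 at (0,2)
Step 6: ant0:(0,2)->S->(1,2) | ant1:(0,2)->S->(1,2) | ant2:(1,2)->N->(0,2)
  grid max=12 at (1,2)

(1,2) (1,2) (0,2)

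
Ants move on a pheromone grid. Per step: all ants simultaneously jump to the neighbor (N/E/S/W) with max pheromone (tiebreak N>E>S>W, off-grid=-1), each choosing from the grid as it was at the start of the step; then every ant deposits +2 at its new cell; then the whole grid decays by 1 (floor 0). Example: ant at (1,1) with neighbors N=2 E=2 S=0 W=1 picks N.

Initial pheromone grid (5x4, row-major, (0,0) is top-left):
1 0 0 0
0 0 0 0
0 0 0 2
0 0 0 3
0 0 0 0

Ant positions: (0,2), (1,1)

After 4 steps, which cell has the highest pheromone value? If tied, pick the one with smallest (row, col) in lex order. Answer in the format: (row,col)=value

Answer: (1,3)=3

Derivation:
Step 1: ant0:(0,2)->E->(0,3) | ant1:(1,1)->N->(0,1)
  grid max=2 at (3,3)
Step 2: ant0:(0,3)->S->(1,3) | ant1:(0,1)->E->(0,2)
  grid max=1 at (0,2)
Step 3: ant0:(1,3)->N->(0,3) | ant1:(0,2)->E->(0,3)
  grid max=3 at (0,3)
Step 4: ant0:(0,3)->S->(1,3) | ant1:(0,3)->S->(1,3)
  grid max=3 at (1,3)
Final grid:
  0 0 0 2
  0 0 0 3
  0 0 0 0
  0 0 0 0
  0 0 0 0
Max pheromone 3 at (1,3)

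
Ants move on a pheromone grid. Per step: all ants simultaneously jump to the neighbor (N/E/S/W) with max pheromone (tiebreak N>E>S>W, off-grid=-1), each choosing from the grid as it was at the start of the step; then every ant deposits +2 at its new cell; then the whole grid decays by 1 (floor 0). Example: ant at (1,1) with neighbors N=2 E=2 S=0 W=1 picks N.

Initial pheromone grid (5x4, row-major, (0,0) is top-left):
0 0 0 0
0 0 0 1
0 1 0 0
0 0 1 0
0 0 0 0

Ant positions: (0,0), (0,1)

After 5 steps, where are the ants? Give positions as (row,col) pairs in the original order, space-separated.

Step 1: ant0:(0,0)->E->(0,1) | ant1:(0,1)->E->(0,2)
  grid max=1 at (0,1)
Step 2: ant0:(0,1)->E->(0,2) | ant1:(0,2)->W->(0,1)
  grid max=2 at (0,1)
Step 3: ant0:(0,2)->W->(0,1) | ant1:(0,1)->E->(0,2)
  grid max=3 at (0,1)
Step 4: ant0:(0,1)->E->(0,2) | ant1:(0,2)->W->(0,1)
  grid max=4 at (0,1)
Step 5: ant0:(0,2)->W->(0,1) | ant1:(0,1)->E->(0,2)
  grid max=5 at (0,1)

(0,1) (0,2)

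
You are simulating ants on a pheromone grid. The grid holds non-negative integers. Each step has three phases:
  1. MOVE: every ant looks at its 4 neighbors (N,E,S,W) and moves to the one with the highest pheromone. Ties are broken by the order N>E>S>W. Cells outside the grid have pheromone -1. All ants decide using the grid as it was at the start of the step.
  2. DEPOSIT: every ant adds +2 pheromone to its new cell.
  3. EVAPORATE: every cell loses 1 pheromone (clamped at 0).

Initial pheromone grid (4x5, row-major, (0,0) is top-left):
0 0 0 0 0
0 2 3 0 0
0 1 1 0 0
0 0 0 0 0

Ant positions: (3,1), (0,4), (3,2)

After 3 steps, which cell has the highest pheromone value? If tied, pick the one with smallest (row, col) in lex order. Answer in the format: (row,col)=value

Step 1: ant0:(3,1)->N->(2,1) | ant1:(0,4)->S->(1,4) | ant2:(3,2)->N->(2,2)
  grid max=2 at (1,2)
Step 2: ant0:(2,1)->E->(2,2) | ant1:(1,4)->N->(0,4) | ant2:(2,2)->N->(1,2)
  grid max=3 at (1,2)
Step 3: ant0:(2,2)->N->(1,2) | ant1:(0,4)->S->(1,4) | ant2:(1,2)->S->(2,2)
  grid max=4 at (1,2)
Final grid:
  0 0 0 0 0
  0 0 4 0 1
  0 0 4 0 0
  0 0 0 0 0
Max pheromone 4 at (1,2)

Answer: (1,2)=4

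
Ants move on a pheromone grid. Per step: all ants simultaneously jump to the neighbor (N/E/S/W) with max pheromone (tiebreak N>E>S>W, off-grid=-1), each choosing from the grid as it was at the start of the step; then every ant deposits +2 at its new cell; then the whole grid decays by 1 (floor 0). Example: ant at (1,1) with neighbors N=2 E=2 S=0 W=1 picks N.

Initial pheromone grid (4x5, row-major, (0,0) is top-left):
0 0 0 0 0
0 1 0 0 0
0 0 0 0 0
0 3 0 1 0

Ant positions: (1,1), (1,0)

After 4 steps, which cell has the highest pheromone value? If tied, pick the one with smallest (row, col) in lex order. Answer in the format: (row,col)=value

Step 1: ant0:(1,1)->N->(0,1) | ant1:(1,0)->E->(1,1)
  grid max=2 at (1,1)
Step 2: ant0:(0,1)->S->(1,1) | ant1:(1,1)->N->(0,1)
  grid max=3 at (1,1)
Step 3: ant0:(1,1)->N->(0,1) | ant1:(0,1)->S->(1,1)
  grid max=4 at (1,1)
Step 4: ant0:(0,1)->S->(1,1) | ant1:(1,1)->N->(0,1)
  grid max=5 at (1,1)
Final grid:
  0 4 0 0 0
  0 5 0 0 0
  0 0 0 0 0
  0 0 0 0 0
Max pheromone 5 at (1,1)

Answer: (1,1)=5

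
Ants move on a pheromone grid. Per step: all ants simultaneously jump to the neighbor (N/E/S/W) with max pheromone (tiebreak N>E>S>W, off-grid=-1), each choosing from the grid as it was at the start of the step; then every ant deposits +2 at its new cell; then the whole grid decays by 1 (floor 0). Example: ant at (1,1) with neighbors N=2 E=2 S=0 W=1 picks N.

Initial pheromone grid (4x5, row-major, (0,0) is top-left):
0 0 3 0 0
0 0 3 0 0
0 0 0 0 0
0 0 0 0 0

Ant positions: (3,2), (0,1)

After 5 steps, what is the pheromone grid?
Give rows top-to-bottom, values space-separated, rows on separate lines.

After step 1: ants at (2,2),(0,2)
  0 0 4 0 0
  0 0 2 0 0
  0 0 1 0 0
  0 0 0 0 0
After step 2: ants at (1,2),(1,2)
  0 0 3 0 0
  0 0 5 0 0
  0 0 0 0 0
  0 0 0 0 0
After step 3: ants at (0,2),(0,2)
  0 0 6 0 0
  0 0 4 0 0
  0 0 0 0 0
  0 0 0 0 0
After step 4: ants at (1,2),(1,2)
  0 0 5 0 0
  0 0 7 0 0
  0 0 0 0 0
  0 0 0 0 0
After step 5: ants at (0,2),(0,2)
  0 0 8 0 0
  0 0 6 0 0
  0 0 0 0 0
  0 0 0 0 0

0 0 8 0 0
0 0 6 0 0
0 0 0 0 0
0 0 0 0 0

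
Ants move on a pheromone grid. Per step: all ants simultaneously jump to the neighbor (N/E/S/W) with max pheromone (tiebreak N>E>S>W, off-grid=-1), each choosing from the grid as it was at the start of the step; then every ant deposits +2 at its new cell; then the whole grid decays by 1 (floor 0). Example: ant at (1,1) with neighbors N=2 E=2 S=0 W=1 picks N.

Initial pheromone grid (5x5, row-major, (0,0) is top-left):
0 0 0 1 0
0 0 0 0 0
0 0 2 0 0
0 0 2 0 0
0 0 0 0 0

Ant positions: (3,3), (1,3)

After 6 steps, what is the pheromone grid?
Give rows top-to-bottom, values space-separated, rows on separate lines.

After step 1: ants at (3,2),(0,3)
  0 0 0 2 0
  0 0 0 0 0
  0 0 1 0 0
  0 0 3 0 0
  0 0 0 0 0
After step 2: ants at (2,2),(0,4)
  0 0 0 1 1
  0 0 0 0 0
  0 0 2 0 0
  0 0 2 0 0
  0 0 0 0 0
After step 3: ants at (3,2),(0,3)
  0 0 0 2 0
  0 0 0 0 0
  0 0 1 0 0
  0 0 3 0 0
  0 0 0 0 0
After step 4: ants at (2,2),(0,4)
  0 0 0 1 1
  0 0 0 0 0
  0 0 2 0 0
  0 0 2 0 0
  0 0 0 0 0
After step 5: ants at (3,2),(0,3)
  0 0 0 2 0
  0 0 0 0 0
  0 0 1 0 0
  0 0 3 0 0
  0 0 0 0 0
After step 6: ants at (2,2),(0,4)
  0 0 0 1 1
  0 0 0 0 0
  0 0 2 0 0
  0 0 2 0 0
  0 0 0 0 0

0 0 0 1 1
0 0 0 0 0
0 0 2 0 0
0 0 2 0 0
0 0 0 0 0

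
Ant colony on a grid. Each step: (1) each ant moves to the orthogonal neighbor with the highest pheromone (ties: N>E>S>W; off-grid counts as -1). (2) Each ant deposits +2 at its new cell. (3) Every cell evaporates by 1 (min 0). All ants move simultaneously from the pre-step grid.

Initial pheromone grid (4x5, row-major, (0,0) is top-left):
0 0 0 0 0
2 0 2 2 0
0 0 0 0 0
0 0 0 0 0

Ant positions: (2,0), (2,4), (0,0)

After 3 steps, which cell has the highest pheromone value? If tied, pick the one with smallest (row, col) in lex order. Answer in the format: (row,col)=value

Answer: (1,0)=7

Derivation:
Step 1: ant0:(2,0)->N->(1,0) | ant1:(2,4)->N->(1,4) | ant2:(0,0)->S->(1,0)
  grid max=5 at (1,0)
Step 2: ant0:(1,0)->N->(0,0) | ant1:(1,4)->W->(1,3) | ant2:(1,0)->N->(0,0)
  grid max=4 at (1,0)
Step 3: ant0:(0,0)->S->(1,0) | ant1:(1,3)->N->(0,3) | ant2:(0,0)->S->(1,0)
  grid max=7 at (1,0)
Final grid:
  2 0 0 1 0
  7 0 0 1 0
  0 0 0 0 0
  0 0 0 0 0
Max pheromone 7 at (1,0)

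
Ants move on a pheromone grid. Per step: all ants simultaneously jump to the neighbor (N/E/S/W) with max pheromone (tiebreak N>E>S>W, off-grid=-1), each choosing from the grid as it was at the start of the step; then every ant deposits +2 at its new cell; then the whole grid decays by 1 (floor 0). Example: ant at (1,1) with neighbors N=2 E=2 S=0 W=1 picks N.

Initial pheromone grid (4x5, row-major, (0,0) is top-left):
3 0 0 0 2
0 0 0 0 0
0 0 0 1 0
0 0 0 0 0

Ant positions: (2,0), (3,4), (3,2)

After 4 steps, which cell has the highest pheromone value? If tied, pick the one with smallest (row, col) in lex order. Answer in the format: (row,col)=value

Answer: (0,0)=3

Derivation:
Step 1: ant0:(2,0)->N->(1,0) | ant1:(3,4)->N->(2,4) | ant2:(3,2)->N->(2,2)
  grid max=2 at (0,0)
Step 2: ant0:(1,0)->N->(0,0) | ant1:(2,4)->N->(1,4) | ant2:(2,2)->N->(1,2)
  grid max=3 at (0,0)
Step 3: ant0:(0,0)->E->(0,1) | ant1:(1,4)->N->(0,4) | ant2:(1,2)->N->(0,2)
  grid max=2 at (0,0)
Step 4: ant0:(0,1)->W->(0,0) | ant1:(0,4)->S->(1,4) | ant2:(0,2)->W->(0,1)
  grid max=3 at (0,0)
Final grid:
  3 2 0 0 0
  0 0 0 0 1
  0 0 0 0 0
  0 0 0 0 0
Max pheromone 3 at (0,0)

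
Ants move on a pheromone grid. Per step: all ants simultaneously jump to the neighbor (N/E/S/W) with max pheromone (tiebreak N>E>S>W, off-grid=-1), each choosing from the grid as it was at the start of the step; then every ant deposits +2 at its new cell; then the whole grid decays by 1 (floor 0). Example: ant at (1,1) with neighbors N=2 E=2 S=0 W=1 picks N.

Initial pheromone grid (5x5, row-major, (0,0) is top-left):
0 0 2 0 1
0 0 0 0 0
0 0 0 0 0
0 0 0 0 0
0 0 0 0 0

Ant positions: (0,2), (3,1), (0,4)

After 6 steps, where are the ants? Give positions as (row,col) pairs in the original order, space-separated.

Step 1: ant0:(0,2)->E->(0,3) | ant1:(3,1)->N->(2,1) | ant2:(0,4)->S->(1,4)
  grid max=1 at (0,2)
Step 2: ant0:(0,3)->W->(0,2) | ant1:(2,1)->N->(1,1) | ant2:(1,4)->N->(0,4)
  grid max=2 at (0,2)
Step 3: ant0:(0,2)->E->(0,3) | ant1:(1,1)->N->(0,1) | ant2:(0,4)->S->(1,4)
  grid max=1 at (0,1)
Step 4: ant0:(0,3)->W->(0,2) | ant1:(0,1)->E->(0,2) | ant2:(1,4)->N->(0,4)
  grid max=4 at (0,2)
Step 5: ant0:(0,2)->E->(0,3) | ant1:(0,2)->E->(0,3) | ant2:(0,4)->S->(1,4)
  grid max=3 at (0,2)
Step 6: ant0:(0,3)->W->(0,2) | ant1:(0,3)->W->(0,2) | ant2:(1,4)->N->(0,4)
  grid max=6 at (0,2)

(0,2) (0,2) (0,4)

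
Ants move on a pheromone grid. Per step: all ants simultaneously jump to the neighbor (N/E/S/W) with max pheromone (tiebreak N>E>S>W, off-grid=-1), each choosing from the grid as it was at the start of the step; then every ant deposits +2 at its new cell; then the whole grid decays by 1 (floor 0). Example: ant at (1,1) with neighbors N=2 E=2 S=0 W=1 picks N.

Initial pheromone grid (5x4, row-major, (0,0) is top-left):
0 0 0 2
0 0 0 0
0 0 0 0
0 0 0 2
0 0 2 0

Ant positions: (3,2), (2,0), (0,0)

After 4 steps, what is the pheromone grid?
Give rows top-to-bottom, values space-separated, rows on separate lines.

After step 1: ants at (3,3),(1,0),(0,1)
  0 1 0 1
  1 0 0 0
  0 0 0 0
  0 0 0 3
  0 0 1 0
After step 2: ants at (2,3),(0,0),(0,2)
  1 0 1 0
  0 0 0 0
  0 0 0 1
  0 0 0 2
  0 0 0 0
After step 3: ants at (3,3),(0,1),(0,3)
  0 1 0 1
  0 0 0 0
  0 0 0 0
  0 0 0 3
  0 0 0 0
After step 4: ants at (2,3),(0,2),(1,3)
  0 0 1 0
  0 0 0 1
  0 0 0 1
  0 0 0 2
  0 0 0 0

0 0 1 0
0 0 0 1
0 0 0 1
0 0 0 2
0 0 0 0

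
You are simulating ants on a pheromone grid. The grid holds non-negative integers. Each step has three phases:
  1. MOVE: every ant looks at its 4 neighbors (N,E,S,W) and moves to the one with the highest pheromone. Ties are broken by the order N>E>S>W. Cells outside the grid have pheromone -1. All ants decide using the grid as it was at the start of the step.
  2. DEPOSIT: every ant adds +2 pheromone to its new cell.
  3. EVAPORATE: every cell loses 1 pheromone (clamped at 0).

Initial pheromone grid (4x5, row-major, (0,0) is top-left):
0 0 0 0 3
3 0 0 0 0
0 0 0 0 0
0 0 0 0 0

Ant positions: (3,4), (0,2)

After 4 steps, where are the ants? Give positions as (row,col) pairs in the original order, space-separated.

Step 1: ant0:(3,4)->N->(2,4) | ant1:(0,2)->E->(0,3)
  grid max=2 at (0,4)
Step 2: ant0:(2,4)->N->(1,4) | ant1:(0,3)->E->(0,4)
  grid max=3 at (0,4)
Step 3: ant0:(1,4)->N->(0,4) | ant1:(0,4)->S->(1,4)
  grid max=4 at (0,4)
Step 4: ant0:(0,4)->S->(1,4) | ant1:(1,4)->N->(0,4)
  grid max=5 at (0,4)

(1,4) (0,4)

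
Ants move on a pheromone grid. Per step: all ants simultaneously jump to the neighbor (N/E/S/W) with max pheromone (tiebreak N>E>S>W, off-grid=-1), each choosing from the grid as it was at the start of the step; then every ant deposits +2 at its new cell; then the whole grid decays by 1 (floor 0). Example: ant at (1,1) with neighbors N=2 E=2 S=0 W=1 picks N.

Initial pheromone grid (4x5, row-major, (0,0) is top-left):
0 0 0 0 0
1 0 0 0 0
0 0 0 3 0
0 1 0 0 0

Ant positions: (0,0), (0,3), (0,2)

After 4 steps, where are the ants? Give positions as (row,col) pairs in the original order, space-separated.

Step 1: ant0:(0,0)->S->(1,0) | ant1:(0,3)->E->(0,4) | ant2:(0,2)->E->(0,3)
  grid max=2 at (1,0)
Step 2: ant0:(1,0)->N->(0,0) | ant1:(0,4)->W->(0,3) | ant2:(0,3)->E->(0,4)
  grid max=2 at (0,3)
Step 3: ant0:(0,0)->S->(1,0) | ant1:(0,3)->E->(0,4) | ant2:(0,4)->W->(0,3)
  grid max=3 at (0,3)
Step 4: ant0:(1,0)->N->(0,0) | ant1:(0,4)->W->(0,3) | ant2:(0,3)->E->(0,4)
  grid max=4 at (0,3)

(0,0) (0,3) (0,4)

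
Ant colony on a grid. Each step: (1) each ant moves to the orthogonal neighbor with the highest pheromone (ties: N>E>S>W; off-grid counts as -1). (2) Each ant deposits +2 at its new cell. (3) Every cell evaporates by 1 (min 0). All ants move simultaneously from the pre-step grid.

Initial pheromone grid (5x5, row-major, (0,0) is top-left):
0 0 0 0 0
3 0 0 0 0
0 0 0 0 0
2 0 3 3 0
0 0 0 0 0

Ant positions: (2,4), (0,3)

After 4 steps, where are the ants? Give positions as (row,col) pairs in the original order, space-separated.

Step 1: ant0:(2,4)->N->(1,4) | ant1:(0,3)->E->(0,4)
  grid max=2 at (1,0)
Step 2: ant0:(1,4)->N->(0,4) | ant1:(0,4)->S->(1,4)
  grid max=2 at (0,4)
Step 3: ant0:(0,4)->S->(1,4) | ant1:(1,4)->N->(0,4)
  grid max=3 at (0,4)
Step 4: ant0:(1,4)->N->(0,4) | ant1:(0,4)->S->(1,4)
  grid max=4 at (0,4)

(0,4) (1,4)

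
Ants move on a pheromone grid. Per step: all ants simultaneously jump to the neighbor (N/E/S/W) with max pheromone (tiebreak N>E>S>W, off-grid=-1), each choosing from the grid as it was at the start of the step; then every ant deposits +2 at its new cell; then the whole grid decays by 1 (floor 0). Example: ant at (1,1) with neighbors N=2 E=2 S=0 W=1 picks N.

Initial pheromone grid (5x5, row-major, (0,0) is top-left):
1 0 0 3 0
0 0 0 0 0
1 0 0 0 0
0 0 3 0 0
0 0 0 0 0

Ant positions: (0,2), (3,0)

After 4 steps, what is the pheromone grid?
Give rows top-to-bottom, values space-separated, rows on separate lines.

After step 1: ants at (0,3),(2,0)
  0 0 0 4 0
  0 0 0 0 0
  2 0 0 0 0
  0 0 2 0 0
  0 0 0 0 0
After step 2: ants at (0,4),(1,0)
  0 0 0 3 1
  1 0 0 0 0
  1 0 0 0 0
  0 0 1 0 0
  0 0 0 0 0
After step 3: ants at (0,3),(2,0)
  0 0 0 4 0
  0 0 0 0 0
  2 0 0 0 0
  0 0 0 0 0
  0 0 0 0 0
After step 4: ants at (0,4),(1,0)
  0 0 0 3 1
  1 0 0 0 0
  1 0 0 0 0
  0 0 0 0 0
  0 0 0 0 0

0 0 0 3 1
1 0 0 0 0
1 0 0 0 0
0 0 0 0 0
0 0 0 0 0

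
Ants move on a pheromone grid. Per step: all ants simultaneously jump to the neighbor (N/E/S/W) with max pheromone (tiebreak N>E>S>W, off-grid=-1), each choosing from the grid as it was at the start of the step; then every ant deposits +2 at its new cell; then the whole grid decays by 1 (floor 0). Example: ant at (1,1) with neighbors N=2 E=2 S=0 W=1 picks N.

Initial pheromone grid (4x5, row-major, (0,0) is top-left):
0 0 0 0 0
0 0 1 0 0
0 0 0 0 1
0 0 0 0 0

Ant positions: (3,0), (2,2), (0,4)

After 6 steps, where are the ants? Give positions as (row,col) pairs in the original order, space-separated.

Step 1: ant0:(3,0)->N->(2,0) | ant1:(2,2)->N->(1,2) | ant2:(0,4)->S->(1,4)
  grid max=2 at (1,2)
Step 2: ant0:(2,0)->N->(1,0) | ant1:(1,2)->N->(0,2) | ant2:(1,4)->N->(0,4)
  grid max=1 at (0,2)
Step 3: ant0:(1,0)->N->(0,0) | ant1:(0,2)->S->(1,2) | ant2:(0,4)->S->(1,4)
  grid max=2 at (1,2)
Step 4: ant0:(0,0)->E->(0,1) | ant1:(1,2)->N->(0,2) | ant2:(1,4)->N->(0,4)
  grid max=1 at (0,1)
Step 5: ant0:(0,1)->E->(0,2) | ant1:(0,2)->S->(1,2) | ant2:(0,4)->S->(1,4)
  grid max=2 at (0,2)
Step 6: ant0:(0,2)->S->(1,2) | ant1:(1,2)->N->(0,2) | ant2:(1,4)->N->(0,4)
  grid max=3 at (0,2)

(1,2) (0,2) (0,4)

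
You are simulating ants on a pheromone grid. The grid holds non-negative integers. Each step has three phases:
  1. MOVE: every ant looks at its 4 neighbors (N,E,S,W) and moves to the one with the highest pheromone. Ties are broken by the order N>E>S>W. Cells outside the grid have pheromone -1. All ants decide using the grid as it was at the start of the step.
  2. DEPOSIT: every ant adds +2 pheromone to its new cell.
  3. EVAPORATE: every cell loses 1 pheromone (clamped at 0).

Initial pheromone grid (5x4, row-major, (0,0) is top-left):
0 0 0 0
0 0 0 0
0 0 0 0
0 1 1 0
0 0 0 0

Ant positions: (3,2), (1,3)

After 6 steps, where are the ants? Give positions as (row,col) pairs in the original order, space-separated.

Step 1: ant0:(3,2)->W->(3,1) | ant1:(1,3)->N->(0,3)
  grid max=2 at (3,1)
Step 2: ant0:(3,1)->N->(2,1) | ant1:(0,3)->S->(1,3)
  grid max=1 at (1,3)
Step 3: ant0:(2,1)->S->(3,1) | ant1:(1,3)->N->(0,3)
  grid max=2 at (3,1)
Step 4: ant0:(3,1)->N->(2,1) | ant1:(0,3)->S->(1,3)
  grid max=1 at (1,3)
Step 5: ant0:(2,1)->S->(3,1) | ant1:(1,3)->N->(0,3)
  grid max=2 at (3,1)
Step 6: ant0:(3,1)->N->(2,1) | ant1:(0,3)->S->(1,3)
  grid max=1 at (1,3)

(2,1) (1,3)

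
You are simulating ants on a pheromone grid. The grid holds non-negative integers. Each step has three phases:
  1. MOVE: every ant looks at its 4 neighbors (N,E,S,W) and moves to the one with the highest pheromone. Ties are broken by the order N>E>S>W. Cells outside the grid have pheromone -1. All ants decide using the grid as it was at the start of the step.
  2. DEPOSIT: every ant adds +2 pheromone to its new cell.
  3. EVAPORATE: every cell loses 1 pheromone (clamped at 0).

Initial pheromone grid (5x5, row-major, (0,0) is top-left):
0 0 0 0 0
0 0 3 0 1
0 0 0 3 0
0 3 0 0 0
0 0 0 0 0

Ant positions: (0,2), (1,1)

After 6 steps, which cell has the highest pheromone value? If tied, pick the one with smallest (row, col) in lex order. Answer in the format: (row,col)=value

Step 1: ant0:(0,2)->S->(1,2) | ant1:(1,1)->E->(1,2)
  grid max=6 at (1,2)
Step 2: ant0:(1,2)->N->(0,2) | ant1:(1,2)->N->(0,2)
  grid max=5 at (1,2)
Step 3: ant0:(0,2)->S->(1,2) | ant1:(0,2)->S->(1,2)
  grid max=8 at (1,2)
Step 4: ant0:(1,2)->N->(0,2) | ant1:(1,2)->N->(0,2)
  grid max=7 at (1,2)
Step 5: ant0:(0,2)->S->(1,2) | ant1:(0,2)->S->(1,2)
  grid max=10 at (1,2)
Step 6: ant0:(1,2)->N->(0,2) | ant1:(1,2)->N->(0,2)
  grid max=9 at (1,2)
Final grid:
  0 0 7 0 0
  0 0 9 0 0
  0 0 0 0 0
  0 0 0 0 0
  0 0 0 0 0
Max pheromone 9 at (1,2)

Answer: (1,2)=9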